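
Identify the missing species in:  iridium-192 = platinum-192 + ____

Conserve mass number: 192 = 192 + A, so A = 0.
Conserve atomic number: 77 = 78 + Z, so Z = -1.
A = 0 and Z = -1 is e⁻ — a beta-minus particle.

beta-minus particle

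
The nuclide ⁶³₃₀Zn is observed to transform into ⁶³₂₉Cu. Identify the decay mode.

beta-plus decay or electron capture

ΔA = 63 − 63 = 0; ΔZ = 29 − 30 = -1.
A is unchanged and Z drops by 1 — a proton has become a neutron (β⁺ emission or electron capture).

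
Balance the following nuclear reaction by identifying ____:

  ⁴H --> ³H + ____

Conserve mass number: 4 = 3 + A, so A = 1.
Conserve atomic number: 1 = 1 + Z, so Z = 0.
A = 1 and Z = 0 is ¹n — a neutron.

neutron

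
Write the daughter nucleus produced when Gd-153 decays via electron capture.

Electron capture: mass number changes by +0, atomic number by -1.
A: 153 = 153; Z: 64 − 1 = 63.
Z = 63 is europium, so the daughter is Eu-153.

Eu-153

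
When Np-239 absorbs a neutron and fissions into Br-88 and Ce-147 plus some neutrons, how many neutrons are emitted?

Conserve mass number: 240 = 88 + 147 + k, so k = 240 − 235 = 5.
Check atomic number: 93 = 35 + 58 + 0 = 93. ✓

5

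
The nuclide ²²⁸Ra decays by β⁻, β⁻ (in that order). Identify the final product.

Th-228

Start: (A, Z) = (228, 88).
After β⁻: (228, 89).
After β⁻: (228, 90).
Z = 90 is thorium.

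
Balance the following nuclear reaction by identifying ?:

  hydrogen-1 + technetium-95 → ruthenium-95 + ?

neutron

Conserve mass number: 1 + 95 = 95 + A, so A = 1.
Conserve atomic number: 1 + 43 = 44 + Z, so Z = 0.
A = 1 and Z = 0 is neutron — a neutron.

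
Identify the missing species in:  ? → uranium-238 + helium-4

Pu-242

Conserve mass number: A = 238 + 4, so A = 242.
Conserve atomic number: Z = 92 + 2, so Z = 94.
Z = 94 is plutonium, so the species is plutonium-242.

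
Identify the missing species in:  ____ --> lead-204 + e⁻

Tl-204

Conserve mass number: A = 204 + 0, so A = 204.
Conserve atomic number: Z = 82 − 1, so Z = 81.
Z = 81 is thallium, so the species is thallium-204.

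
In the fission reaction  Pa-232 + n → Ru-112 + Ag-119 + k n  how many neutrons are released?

2

Conserve mass number: 233 = 112 + 119 + k, so k = 233 − 231 = 2.
Check atomic number: 91 = 44 + 47 + 0 = 91. ✓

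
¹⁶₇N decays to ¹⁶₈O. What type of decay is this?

ΔA = 16 − 16 = 0; ΔZ = 8 − 7 = +1.
A is unchanged and Z rises by 1 — a neutron has become a proton (β⁻ decay).

beta-minus decay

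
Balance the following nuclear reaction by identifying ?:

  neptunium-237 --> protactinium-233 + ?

Conserve mass number: 237 = 233 + A, so A = 4.
Conserve atomic number: 93 = 91 + Z, so Z = 2.
A = 4 and Z = 2 is helium-4 — an alpha particle.

alpha particle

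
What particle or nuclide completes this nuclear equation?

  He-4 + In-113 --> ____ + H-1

Conserve mass number: 4 + 113 = A + 1, so A = 116.
Conserve atomic number: 2 + 49 = Z + 1, so Z = 50.
Z = 50 is tin, so the species is Sn-116.

Sn-116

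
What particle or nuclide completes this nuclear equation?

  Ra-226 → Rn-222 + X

alpha particle

Conserve mass number: 226 = 222 + A, so A = 4.
Conserve atomic number: 88 = 86 + Z, so Z = 2.
A = 4 and Z = 2 is He-4 — an alpha particle.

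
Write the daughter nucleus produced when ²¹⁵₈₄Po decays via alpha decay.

Pb-211

Alpha decay: mass number changes by -4, atomic number by -2.
A: 215 − 4 = 211; Z: 84 − 2 = 82.
Z = 82 is lead, so the daughter is ²¹¹₈₂Pb.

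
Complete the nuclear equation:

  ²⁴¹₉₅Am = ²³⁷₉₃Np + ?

Conserve mass number: 241 = 237 + A, so A = 4.
Conserve atomic number: 95 = 93 + Z, so Z = 2.
A = 4 and Z = 2 is ⁴₂He — an alpha particle.

alpha particle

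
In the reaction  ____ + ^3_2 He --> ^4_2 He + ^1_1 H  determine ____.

deuteron

Conserve mass number: A + 3 = 4 + 1, so A = 2.
Conserve atomic number: Z + 2 = 2 + 1, so Z = 1.
A = 2 and Z = 1 is ^2_1 H — a deuteron.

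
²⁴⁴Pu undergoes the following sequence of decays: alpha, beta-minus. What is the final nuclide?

Start: (A, Z) = (244, 94).
After α: (240, 92).
After β⁻: (240, 93).
Z = 93 is neptunium.

Np-240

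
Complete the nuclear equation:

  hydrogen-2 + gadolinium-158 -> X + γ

Conserve mass number: 2 + 158 = A + 0, so A = 160.
Conserve atomic number: 1 + 64 = Z + 0, so Z = 65.
Z = 65 is terbium, so the species is terbium-160.

Tb-160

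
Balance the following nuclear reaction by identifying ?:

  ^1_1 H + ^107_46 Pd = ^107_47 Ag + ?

Conserve mass number: 1 + 107 = 107 + A, so A = 1.
Conserve atomic number: 1 + 46 = 47 + Z, so Z = 0.
A = 1 and Z = 0 is ^1_0 n — a neutron.

neutron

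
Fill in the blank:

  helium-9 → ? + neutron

He-8

Conserve mass number: 9 = A + 1, so A = 8.
Conserve atomic number: 2 = Z + 0, so Z = 2.
Z = 2 is helium, so the species is helium-8.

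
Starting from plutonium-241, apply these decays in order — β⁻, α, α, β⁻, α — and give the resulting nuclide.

Start: (A, Z) = (241, 94).
After β⁻: (241, 95).
After α: (237, 93).
After α: (233, 91).
After β⁻: (233, 92).
After α: (229, 90).
Z = 90 is thorium.

Th-229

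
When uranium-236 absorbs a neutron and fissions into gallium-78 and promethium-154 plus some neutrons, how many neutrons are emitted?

Conserve mass number: 237 = 78 + 154 + k, so k = 237 − 232 = 5.
Check atomic number: 92 = 31 + 61 + 0 = 92. ✓

5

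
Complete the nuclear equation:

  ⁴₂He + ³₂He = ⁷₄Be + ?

Conserve mass number: 4 + 3 = 7 + A, so A = 0.
Conserve atomic number: 2 + 2 = 4 + Z, so Z = 0.
A = 0 and Z = 0 is ⁰₀γ — a gamma ray.

gamma ray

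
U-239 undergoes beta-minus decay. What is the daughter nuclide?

Beta-minus decay: mass number changes by +0, atomic number by +1.
A: 239 = 239; Z: 92 + 1 = 93.
Z = 93 is neptunium, so the daughter is Np-239.

Np-239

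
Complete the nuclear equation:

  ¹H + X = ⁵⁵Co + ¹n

Fe-55

Conserve mass number: 1 + A = 55 + 1, so A = 55.
Conserve atomic number: 1 + Z = 27 + 0, so Z = 26.
Z = 26 is iron, so the species is ⁵⁵Fe.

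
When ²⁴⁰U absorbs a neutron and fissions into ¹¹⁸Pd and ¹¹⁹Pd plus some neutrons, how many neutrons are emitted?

4

Conserve mass number: 241 = 118 + 119 + k, so k = 241 − 237 = 4.
Check atomic number: 92 = 46 + 46 + 0 = 92. ✓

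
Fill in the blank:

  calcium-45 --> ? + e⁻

Conserve mass number: 45 = A + 0, so A = 45.
Conserve atomic number: 20 = Z − 1, so Z = 21.
Z = 21 is scandium, so the species is scandium-45.

Sc-45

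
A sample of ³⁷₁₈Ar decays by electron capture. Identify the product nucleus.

Electron capture: mass number changes by +0, atomic number by -1.
A: 37 = 37; Z: 18 − 1 = 17.
Z = 17 is chlorine, so the daughter is ³⁷₁₇Cl.

Cl-37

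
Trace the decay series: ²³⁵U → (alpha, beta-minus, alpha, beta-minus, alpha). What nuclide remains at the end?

Start: (A, Z) = (235, 92).
After α: (231, 90).
After β⁻: (231, 91).
After α: (227, 89).
After β⁻: (227, 90).
After α: (223, 88).
Z = 88 is radium.

Ra-223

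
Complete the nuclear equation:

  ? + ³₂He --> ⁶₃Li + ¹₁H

alpha particle

Conserve mass number: A + 3 = 6 + 1, so A = 4.
Conserve atomic number: Z + 2 = 3 + 1, so Z = 2.
A = 4 and Z = 2 is ⁴₂He — an alpha particle.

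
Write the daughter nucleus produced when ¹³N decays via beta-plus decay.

Beta-plus decay: mass number changes by +0, atomic number by -1.
A: 13 = 13; Z: 7 − 1 = 6.
Z = 6 is carbon, so the daughter is ¹³C.

C-13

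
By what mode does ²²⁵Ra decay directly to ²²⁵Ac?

beta-minus decay

ΔA = 225 − 225 = 0; ΔZ = 89 − 88 = +1.
A is unchanged and Z rises by 1 — a neutron has become a proton (β⁻ decay).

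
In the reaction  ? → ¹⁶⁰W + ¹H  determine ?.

Re-161

Conserve mass number: A = 160 + 1, so A = 161.
Conserve atomic number: Z = 74 + 1, so Z = 75.
Z = 75 is rhenium, so the species is ¹⁶¹Re.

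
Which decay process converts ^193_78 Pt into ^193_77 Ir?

beta-plus decay or electron capture

ΔA = 193 − 193 = 0; ΔZ = 77 − 78 = -1.
A is unchanged and Z drops by 1 — a proton has become a neutron (β⁺ emission or electron capture).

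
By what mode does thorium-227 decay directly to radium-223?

alpha decay

ΔA = 223 − 227 = -4; ΔZ = 88 − 90 = -2.
A drops by 4 and Z drops by 2 — the signature of alpha emission.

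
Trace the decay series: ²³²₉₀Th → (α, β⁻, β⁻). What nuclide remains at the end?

Start: (A, Z) = (232, 90).
After α: (228, 88).
After β⁻: (228, 89).
After β⁻: (228, 90).
Z = 90 is thorium.

Th-228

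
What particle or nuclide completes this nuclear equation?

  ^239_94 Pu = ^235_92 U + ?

alpha particle

Conserve mass number: 239 = 235 + A, so A = 4.
Conserve atomic number: 94 = 92 + Z, so Z = 2.
A = 4 and Z = 2 is ^4_2 He — an alpha particle.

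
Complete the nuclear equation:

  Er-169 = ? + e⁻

Conserve mass number: 169 = A + 0, so A = 169.
Conserve atomic number: 68 = Z − 1, so Z = 69.
Z = 69 is thulium, so the species is Tm-169.

Tm-169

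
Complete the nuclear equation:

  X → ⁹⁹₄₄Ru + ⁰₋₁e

Tc-99

Conserve mass number: A = 99 + 0, so A = 99.
Conserve atomic number: Z = 44 − 1, so Z = 43.
Z = 43 is technetium, so the species is ⁹⁹₄₃Tc.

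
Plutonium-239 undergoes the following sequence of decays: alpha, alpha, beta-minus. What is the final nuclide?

Pa-231

Start: (A, Z) = (239, 94).
After α: (235, 92).
After α: (231, 90).
After β⁻: (231, 91).
Z = 91 is protactinium.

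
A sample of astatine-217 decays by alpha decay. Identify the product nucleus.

Bi-213

Alpha decay: mass number changes by -4, atomic number by -2.
A: 217 − 4 = 213; Z: 85 − 2 = 83.
Z = 83 is bismuth, so the daughter is bismuth-213.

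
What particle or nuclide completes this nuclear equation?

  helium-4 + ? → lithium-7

triton

Conserve mass number: 4 + A = 7, so A = 3.
Conserve atomic number: 2 + Z = 3, so Z = 1.
A = 3 and Z = 1 is hydrogen-3 — a triton.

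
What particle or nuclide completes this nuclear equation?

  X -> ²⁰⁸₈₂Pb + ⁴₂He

Conserve mass number: A = 208 + 4, so A = 212.
Conserve atomic number: Z = 82 + 2, so Z = 84.
Z = 84 is polonium, so the species is ²¹²₈₄Po.

Po-212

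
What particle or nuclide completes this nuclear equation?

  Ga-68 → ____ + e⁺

Zn-68

Conserve mass number: 68 = A + 0, so A = 68.
Conserve atomic number: 31 = Z + 1, so Z = 30.
Z = 30 is zinc, so the species is Zn-68.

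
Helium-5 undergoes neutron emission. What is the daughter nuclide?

Neutron emission: mass number changes by -1, atomic number by +0.
A: 5 − 1 = 4; Z: 2 = 2.
Z = 2 is helium, so the daughter is helium-4.

He-4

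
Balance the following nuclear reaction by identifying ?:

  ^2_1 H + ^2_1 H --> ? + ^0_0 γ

Conserve mass number: 2 + 2 = A + 0, so A = 4.
Conserve atomic number: 1 + 1 = Z + 0, so Z = 2.
A = 4 and Z = 2 is ^4_2 He — an alpha particle.

He-4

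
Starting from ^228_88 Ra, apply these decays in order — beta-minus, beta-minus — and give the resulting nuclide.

Th-228

Start: (A, Z) = (228, 88).
After β⁻: (228, 89).
After β⁻: (228, 90).
Z = 90 is thorium.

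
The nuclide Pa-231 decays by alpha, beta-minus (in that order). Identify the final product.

Th-227

Start: (A, Z) = (231, 91).
After α: (227, 89).
After β⁻: (227, 90).
Z = 90 is thorium.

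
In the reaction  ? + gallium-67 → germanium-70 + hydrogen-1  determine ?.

Conserve mass number: A + 67 = 70 + 1, so A = 4.
Conserve atomic number: Z + 31 = 32 + 1, so Z = 2.
A = 4 and Z = 2 is helium-4 — an alpha particle.

alpha particle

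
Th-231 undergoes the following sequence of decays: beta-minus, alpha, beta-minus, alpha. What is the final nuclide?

Start: (A, Z) = (231, 90).
After β⁻: (231, 91).
After α: (227, 89).
After β⁻: (227, 90).
After α: (223, 88).
Z = 88 is radium.

Ra-223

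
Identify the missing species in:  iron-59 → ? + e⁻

Co-59

Conserve mass number: 59 = A + 0, so A = 59.
Conserve atomic number: 26 = Z − 1, so Z = 27.
Z = 27 is cobalt, so the species is cobalt-59.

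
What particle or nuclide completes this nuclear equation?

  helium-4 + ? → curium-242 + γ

Conserve mass number: 4 + A = 242 + 0, so A = 238.
Conserve atomic number: 2 + Z = 96 + 0, so Z = 94.
Z = 94 is plutonium, so the species is plutonium-238.

Pu-238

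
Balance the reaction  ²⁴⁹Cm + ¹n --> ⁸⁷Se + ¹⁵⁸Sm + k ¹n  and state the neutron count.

Conserve mass number: 250 = 87 + 158 + k, so k = 250 − 245 = 5.
Check atomic number: 96 = 34 + 62 + 0 = 96. ✓

5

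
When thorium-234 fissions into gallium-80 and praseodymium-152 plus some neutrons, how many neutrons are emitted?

Conserve mass number: 234 = 80 + 152 + k, so k = 234 − 232 = 2.
Check atomic number: 90 = 31 + 59 + 0 = 90. ✓

2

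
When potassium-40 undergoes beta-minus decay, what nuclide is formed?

Beta-minus decay: mass number changes by +0, atomic number by +1.
A: 40 = 40; Z: 19 + 1 = 20.
Z = 20 is calcium, so the daughter is calcium-40.

Ca-40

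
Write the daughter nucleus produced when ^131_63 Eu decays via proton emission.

Sm-130

Proton emission: mass number changes by -1, atomic number by -1.
A: 131 − 1 = 130; Z: 63 − 1 = 62.
Z = 62 is samarium, so the daughter is ^130_62 Sm.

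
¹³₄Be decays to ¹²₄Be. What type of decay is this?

neutron emission

ΔA = 12 − 13 = -1; ΔZ = 4 − 4 = +0.
A drops by 1 with Z unchanged — a neutron was emitted.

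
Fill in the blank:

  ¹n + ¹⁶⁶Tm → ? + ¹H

Er-166

Conserve mass number: 1 + 166 = A + 1, so A = 166.
Conserve atomic number: 0 + 69 = Z + 1, so Z = 68.
Z = 68 is erbium, so the species is ¹⁶⁶Er.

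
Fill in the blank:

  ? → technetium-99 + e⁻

Conserve mass number: A = 99 + 0, so A = 99.
Conserve atomic number: Z = 43 − 1, so Z = 42.
Z = 42 is molybdenum, so the species is molybdenum-99.

Mo-99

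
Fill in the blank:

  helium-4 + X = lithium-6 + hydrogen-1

He-3

Conserve mass number: 4 + A = 6 + 1, so A = 3.
Conserve atomic number: 2 + Z = 3 + 1, so Z = 2.
Z = 2 is helium, so the species is helium-3.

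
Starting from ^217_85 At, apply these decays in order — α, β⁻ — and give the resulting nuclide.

Start: (A, Z) = (217, 85).
After α: (213, 83).
After β⁻: (213, 84).
Z = 84 is polonium.

Po-213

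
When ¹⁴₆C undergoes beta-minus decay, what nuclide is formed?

Beta-minus decay: mass number changes by +0, atomic number by +1.
A: 14 = 14; Z: 6 + 1 = 7.
Z = 7 is nitrogen, so the daughter is ¹⁴₇N.

N-14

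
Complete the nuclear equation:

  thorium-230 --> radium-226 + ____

Conserve mass number: 230 = 226 + A, so A = 4.
Conserve atomic number: 90 = 88 + Z, so Z = 2.
A = 4 and Z = 2 is helium-4 — an alpha particle.

alpha particle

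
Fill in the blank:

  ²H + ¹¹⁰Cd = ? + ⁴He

Conserve mass number: 2 + 110 = A + 4, so A = 108.
Conserve atomic number: 1 + 48 = Z + 2, so Z = 47.
Z = 47 is silver, so the species is ¹⁰⁸Ag.

Ag-108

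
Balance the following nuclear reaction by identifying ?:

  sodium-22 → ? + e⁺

Conserve mass number: 22 = A + 0, so A = 22.
Conserve atomic number: 11 = Z + 1, so Z = 10.
Z = 10 is neon, so the species is neon-22.

Ne-22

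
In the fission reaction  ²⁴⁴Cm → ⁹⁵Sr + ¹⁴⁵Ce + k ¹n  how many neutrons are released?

Conserve mass number: 244 = 95 + 145 + k, so k = 244 − 240 = 4.
Check atomic number: 96 = 38 + 58 + 0 = 96. ✓

4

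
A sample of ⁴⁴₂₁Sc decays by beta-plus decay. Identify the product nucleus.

Ca-44

Beta-plus decay: mass number changes by +0, atomic number by -1.
A: 44 = 44; Z: 21 − 1 = 20.
Z = 20 is calcium, so the daughter is ⁴⁴₂₀Ca.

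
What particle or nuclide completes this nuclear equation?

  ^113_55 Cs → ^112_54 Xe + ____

Conserve mass number: 113 = 112 + A, so A = 1.
Conserve atomic number: 55 = 54 + Z, so Z = 1.
A = 1 and Z = 1 is ^1_1 H — a proton.

proton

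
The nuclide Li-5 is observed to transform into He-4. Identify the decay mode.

ΔA = 4 − 5 = -1; ΔZ = 2 − 3 = -1.
A drops by 1 and Z drops by 1 — a proton was emitted.

proton emission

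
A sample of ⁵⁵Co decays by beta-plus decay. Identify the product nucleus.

Fe-55

Beta-plus decay: mass number changes by +0, atomic number by -1.
A: 55 = 55; Z: 27 − 1 = 26.
Z = 26 is iron, so the daughter is ⁵⁵Fe.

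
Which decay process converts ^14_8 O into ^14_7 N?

beta-plus decay or electron capture

ΔA = 14 − 14 = 0; ΔZ = 7 − 8 = -1.
A is unchanged and Z drops by 1 — a proton has become a neutron (β⁺ emission or electron capture).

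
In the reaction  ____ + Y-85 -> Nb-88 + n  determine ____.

alpha particle

Conserve mass number: A + 85 = 88 + 1, so A = 4.
Conserve atomic number: Z + 39 = 41 + 0, so Z = 2.
A = 4 and Z = 2 is He-4 — an alpha particle.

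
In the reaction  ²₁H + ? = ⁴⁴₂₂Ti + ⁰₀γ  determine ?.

Sc-42

Conserve mass number: 2 + A = 44 + 0, so A = 42.
Conserve atomic number: 1 + Z = 22 + 0, so Z = 21.
Z = 21 is scandium, so the species is ⁴²₂₁Sc.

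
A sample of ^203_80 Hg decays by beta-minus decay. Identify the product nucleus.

Beta-minus decay: mass number changes by +0, atomic number by +1.
A: 203 = 203; Z: 80 + 1 = 81.
Z = 81 is thallium, so the daughter is ^203_81 Tl.

Tl-203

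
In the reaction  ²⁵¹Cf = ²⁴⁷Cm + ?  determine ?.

alpha particle

Conserve mass number: 251 = 247 + A, so A = 4.
Conserve atomic number: 98 = 96 + Z, so Z = 2.
A = 4 and Z = 2 is ⁴He — an alpha particle.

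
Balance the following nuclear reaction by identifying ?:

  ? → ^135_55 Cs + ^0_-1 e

Xe-135

Conserve mass number: A = 135 + 0, so A = 135.
Conserve atomic number: Z = 55 − 1, so Z = 54.
Z = 54 is xenon, so the species is ^135_54 Xe.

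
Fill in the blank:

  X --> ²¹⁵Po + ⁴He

Rn-219

Conserve mass number: A = 215 + 4, so A = 219.
Conserve atomic number: Z = 84 + 2, so Z = 86.
Z = 86 is radon, so the species is ²¹⁹Rn.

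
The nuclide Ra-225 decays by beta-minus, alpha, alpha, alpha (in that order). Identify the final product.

Bi-213

Start: (A, Z) = (225, 88).
After β⁻: (225, 89).
After α: (221, 87).
After α: (217, 85).
After α: (213, 83).
Z = 83 is bismuth.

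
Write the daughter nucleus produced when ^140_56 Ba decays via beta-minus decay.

Beta-minus decay: mass number changes by +0, atomic number by +1.
A: 140 = 140; Z: 56 + 1 = 57.
Z = 57 is lanthanum, so the daughter is ^140_57 La.

La-140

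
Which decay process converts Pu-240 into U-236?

alpha decay

ΔA = 236 − 240 = -4; ΔZ = 92 − 94 = -2.
A drops by 4 and Z drops by 2 — the signature of alpha emission.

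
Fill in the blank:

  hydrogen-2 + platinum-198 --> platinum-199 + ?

proton

Conserve mass number: 2 + 198 = 199 + A, so A = 1.
Conserve atomic number: 1 + 78 = 78 + Z, so Z = 1.
A = 1 and Z = 1 is hydrogen-1 — a proton.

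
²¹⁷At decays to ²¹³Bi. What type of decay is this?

ΔA = 213 − 217 = -4; ΔZ = 83 − 85 = -2.
A drops by 4 and Z drops by 2 — the signature of alpha emission.

alpha decay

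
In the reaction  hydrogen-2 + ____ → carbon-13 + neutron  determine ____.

B-12

Conserve mass number: 2 + A = 13 + 1, so A = 12.
Conserve atomic number: 1 + Z = 6 + 0, so Z = 5.
Z = 5 is boron, so the species is boron-12.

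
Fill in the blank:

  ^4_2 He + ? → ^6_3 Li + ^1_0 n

Conserve mass number: 4 + A = 6 + 1, so A = 3.
Conserve atomic number: 2 + Z = 3 + 0, so Z = 1.
A = 3 and Z = 1 is ^3_1 H — a triton.

triton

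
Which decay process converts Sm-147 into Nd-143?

alpha decay

ΔA = 143 − 147 = -4; ΔZ = 60 − 62 = -2.
A drops by 4 and Z drops by 2 — the signature of alpha emission.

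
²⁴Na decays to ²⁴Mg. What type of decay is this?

ΔA = 24 − 24 = 0; ΔZ = 12 − 11 = +1.
A is unchanged and Z rises by 1 — a neutron has become a proton (β⁻ decay).

beta-minus decay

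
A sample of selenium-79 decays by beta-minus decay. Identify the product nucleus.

Br-79

Beta-minus decay: mass number changes by +0, atomic number by +1.
A: 79 = 79; Z: 34 + 1 = 35.
Z = 35 is bromine, so the daughter is bromine-79.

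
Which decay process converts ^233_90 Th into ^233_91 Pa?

ΔA = 233 − 233 = 0; ΔZ = 91 − 90 = +1.
A is unchanged and Z rises by 1 — a neutron has become a proton (β⁻ decay).

beta-minus decay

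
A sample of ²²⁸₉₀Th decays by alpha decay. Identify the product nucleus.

Ra-224

Alpha decay: mass number changes by -4, atomic number by -2.
A: 228 − 4 = 224; Z: 90 − 2 = 88.
Z = 88 is radium, so the daughter is ²²⁴₈₈Ra.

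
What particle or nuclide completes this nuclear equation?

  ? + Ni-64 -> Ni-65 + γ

neutron

Conserve mass number: A + 64 = 65 + 0, so A = 1.
Conserve atomic number: Z + 28 = 28 + 0, so Z = 0.
A = 1 and Z = 0 is n — a neutron.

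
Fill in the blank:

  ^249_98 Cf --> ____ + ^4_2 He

Conserve mass number: 249 = A + 4, so A = 245.
Conserve atomic number: 98 = Z + 2, so Z = 96.
Z = 96 is curium, so the species is ^245_96 Cm.

Cm-245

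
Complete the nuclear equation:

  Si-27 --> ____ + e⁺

Al-27

Conserve mass number: 27 = A + 0, so A = 27.
Conserve atomic number: 14 = Z + 1, so Z = 13.
Z = 13 is aluminium, so the species is Al-27.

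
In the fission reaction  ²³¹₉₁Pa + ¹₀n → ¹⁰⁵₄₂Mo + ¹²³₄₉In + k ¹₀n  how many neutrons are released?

4

Conserve mass number: 232 = 105 + 123 + k, so k = 232 − 228 = 4.
Check atomic number: 91 = 42 + 49 + 0 = 91. ✓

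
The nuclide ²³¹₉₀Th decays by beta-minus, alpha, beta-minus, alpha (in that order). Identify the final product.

Start: (A, Z) = (231, 90).
After β⁻: (231, 91).
After α: (227, 89).
After β⁻: (227, 90).
After α: (223, 88).
Z = 88 is radium.

Ra-223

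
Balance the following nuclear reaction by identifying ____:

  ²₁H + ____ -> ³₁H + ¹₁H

deuteron

Conserve mass number: 2 + A = 3 + 1, so A = 2.
Conserve atomic number: 1 + Z = 1 + 1, so Z = 1.
A = 2 and Z = 1 is ²₁H — a deuteron.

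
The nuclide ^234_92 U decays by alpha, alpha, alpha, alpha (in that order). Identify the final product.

Po-218

Start: (A, Z) = (234, 92).
After α: (230, 90).
After α: (226, 88).
After α: (222, 86).
After α: (218, 84).
Z = 84 is polonium.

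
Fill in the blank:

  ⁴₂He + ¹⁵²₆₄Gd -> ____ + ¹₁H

Conserve mass number: 4 + 152 = A + 1, so A = 155.
Conserve atomic number: 2 + 64 = Z + 1, so Z = 65.
Z = 65 is terbium, so the species is ¹⁵⁵₆₅Tb.

Tb-155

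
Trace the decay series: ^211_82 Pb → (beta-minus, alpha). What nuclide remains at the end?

Start: (A, Z) = (211, 82).
After β⁻: (211, 83).
After α: (207, 81).
Z = 81 is thallium.

Tl-207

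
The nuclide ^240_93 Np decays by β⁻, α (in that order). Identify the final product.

U-236

Start: (A, Z) = (240, 93).
After β⁻: (240, 94).
After α: (236, 92).
Z = 92 is uranium.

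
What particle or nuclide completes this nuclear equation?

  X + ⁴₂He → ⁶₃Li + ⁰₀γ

deuteron

Conserve mass number: A + 4 = 6 + 0, so A = 2.
Conserve atomic number: Z + 2 = 3 + 0, so Z = 1.
A = 2 and Z = 1 is ²₁H — a deuteron.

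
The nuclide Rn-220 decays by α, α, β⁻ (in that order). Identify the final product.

Start: (A, Z) = (220, 86).
After α: (216, 84).
After α: (212, 82).
After β⁻: (212, 83).
Z = 83 is bismuth.

Bi-212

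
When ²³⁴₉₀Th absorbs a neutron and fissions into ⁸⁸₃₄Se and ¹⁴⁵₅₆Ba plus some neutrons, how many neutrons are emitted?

2

Conserve mass number: 235 = 88 + 145 + k, so k = 235 − 233 = 2.
Check atomic number: 90 = 34 + 56 + 0 = 90. ✓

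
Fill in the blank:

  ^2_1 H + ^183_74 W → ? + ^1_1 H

Conserve mass number: 2 + 183 = A + 1, so A = 184.
Conserve atomic number: 1 + 74 = Z + 1, so Z = 74.
Z = 74 is tungsten, so the species is ^184_74 W.

W-184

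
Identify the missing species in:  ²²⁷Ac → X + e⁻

Conserve mass number: 227 = A + 0, so A = 227.
Conserve atomic number: 89 = Z − 1, so Z = 90.
Z = 90 is thorium, so the species is ²²⁷Th.

Th-227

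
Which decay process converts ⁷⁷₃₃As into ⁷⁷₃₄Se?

beta-minus decay

ΔA = 77 − 77 = 0; ΔZ = 34 − 33 = +1.
A is unchanged and Z rises by 1 — a neutron has become a proton (β⁻ decay).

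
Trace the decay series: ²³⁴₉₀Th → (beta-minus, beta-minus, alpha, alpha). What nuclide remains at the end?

Ra-226

Start: (A, Z) = (234, 90).
After β⁻: (234, 91).
After β⁻: (234, 92).
After α: (230, 90).
After α: (226, 88).
Z = 88 is radium.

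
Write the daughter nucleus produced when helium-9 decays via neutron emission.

Neutron emission: mass number changes by -1, atomic number by +0.
A: 9 − 1 = 8; Z: 2 = 2.
Z = 2 is helium, so the daughter is helium-8.

He-8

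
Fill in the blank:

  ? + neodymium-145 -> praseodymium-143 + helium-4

Conserve mass number: A + 145 = 143 + 4, so A = 2.
Conserve atomic number: Z + 60 = 59 + 2, so Z = 1.
A = 2 and Z = 1 is hydrogen-2 — a deuteron.

deuteron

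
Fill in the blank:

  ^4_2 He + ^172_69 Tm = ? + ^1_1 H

Conserve mass number: 4 + 172 = A + 1, so A = 175.
Conserve atomic number: 2 + 69 = Z + 1, so Z = 70.
Z = 70 is ytterbium, so the species is ^175_70 Yb.

Yb-175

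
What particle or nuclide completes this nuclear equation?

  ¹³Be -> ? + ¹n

Conserve mass number: 13 = A + 1, so A = 12.
Conserve atomic number: 4 = Z + 0, so Z = 4.
Z = 4 is beryllium, so the species is ¹²Be.

Be-12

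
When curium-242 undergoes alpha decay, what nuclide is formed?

Pu-238

Alpha decay: mass number changes by -4, atomic number by -2.
A: 242 − 4 = 238; Z: 96 − 2 = 94.
Z = 94 is plutonium, so the daughter is plutonium-238.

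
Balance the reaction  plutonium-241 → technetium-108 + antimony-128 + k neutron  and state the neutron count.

5

Conserve mass number: 241 = 108 + 128 + k, so k = 241 − 236 = 5.
Check atomic number: 94 = 43 + 51 + 0 = 94. ✓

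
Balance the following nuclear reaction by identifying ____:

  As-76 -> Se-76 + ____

beta-minus particle

Conserve mass number: 76 = 76 + A, so A = 0.
Conserve atomic number: 33 = 34 + Z, so Z = -1.
A = 0 and Z = -1 is e⁻ — a beta-minus particle.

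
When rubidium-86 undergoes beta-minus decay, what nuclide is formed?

Beta-minus decay: mass number changes by +0, atomic number by +1.
A: 86 = 86; Z: 37 + 1 = 38.
Z = 38 is strontium, so the daughter is strontium-86.

Sr-86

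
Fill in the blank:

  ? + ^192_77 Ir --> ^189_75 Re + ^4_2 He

Conserve mass number: A + 192 = 189 + 4, so A = 1.
Conserve atomic number: Z + 77 = 75 + 2, so Z = 0.
A = 1 and Z = 0 is ^1_0 n — a neutron.

neutron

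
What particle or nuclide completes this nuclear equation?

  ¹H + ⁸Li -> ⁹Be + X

gamma ray

Conserve mass number: 1 + 8 = 9 + A, so A = 0.
Conserve atomic number: 1 + 3 = 4 + Z, so Z = 0.
A = 0 and Z = 0 is γ — a gamma ray.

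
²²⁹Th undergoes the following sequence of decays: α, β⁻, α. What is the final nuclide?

Fr-221

Start: (A, Z) = (229, 90).
After α: (225, 88).
After β⁻: (225, 89).
After α: (221, 87).
Z = 87 is francium.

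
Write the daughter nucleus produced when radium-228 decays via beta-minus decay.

Beta-minus decay: mass number changes by +0, atomic number by +1.
A: 228 = 228; Z: 88 + 1 = 89.
Z = 89 is actinium, so the daughter is actinium-228.

Ac-228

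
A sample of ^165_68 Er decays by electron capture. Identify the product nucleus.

Electron capture: mass number changes by +0, atomic number by -1.
A: 165 = 165; Z: 68 − 1 = 67.
Z = 67 is holmium, so the daughter is ^165_67 Ho.

Ho-165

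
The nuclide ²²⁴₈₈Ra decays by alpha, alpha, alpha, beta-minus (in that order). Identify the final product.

Start: (A, Z) = (224, 88).
After α: (220, 86).
After α: (216, 84).
After α: (212, 82).
After β⁻: (212, 83).
Z = 83 is bismuth.

Bi-212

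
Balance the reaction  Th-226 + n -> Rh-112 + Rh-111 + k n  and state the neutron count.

4

Conserve mass number: 227 = 112 + 111 + k, so k = 227 − 223 = 4.
Check atomic number: 90 = 45 + 45 + 0 = 90. ✓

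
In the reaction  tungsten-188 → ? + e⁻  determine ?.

Conserve mass number: 188 = A + 0, so A = 188.
Conserve atomic number: 74 = Z − 1, so Z = 75.
Z = 75 is rhenium, so the species is rhenium-188.

Re-188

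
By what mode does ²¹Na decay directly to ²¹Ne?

beta-plus decay or electron capture

ΔA = 21 − 21 = 0; ΔZ = 10 − 11 = -1.
A is unchanged and Z drops by 1 — a proton has become a neutron (β⁺ emission or electron capture).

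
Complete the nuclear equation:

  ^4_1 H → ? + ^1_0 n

H-3

Conserve mass number: 4 = A + 1, so A = 3.
Conserve atomic number: 1 = Z + 0, so Z = 1.
A = 3 and Z = 1 is ^3_1 H — a triton.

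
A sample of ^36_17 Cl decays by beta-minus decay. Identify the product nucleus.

Ar-36

Beta-minus decay: mass number changes by +0, atomic number by +1.
A: 36 = 36; Z: 17 + 1 = 18.
Z = 18 is argon, so the daughter is ^36_18 Ar.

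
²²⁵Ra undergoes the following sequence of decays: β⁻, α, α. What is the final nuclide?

Start: (A, Z) = (225, 88).
After β⁻: (225, 89).
After α: (221, 87).
After α: (217, 85).
Z = 85 is astatine.

At-217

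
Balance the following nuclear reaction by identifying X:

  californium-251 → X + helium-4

Cm-247

Conserve mass number: 251 = A + 4, so A = 247.
Conserve atomic number: 98 = Z + 2, so Z = 96.
Z = 96 is curium, so the species is curium-247.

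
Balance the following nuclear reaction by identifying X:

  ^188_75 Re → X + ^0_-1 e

Os-188

Conserve mass number: 188 = A + 0, so A = 188.
Conserve atomic number: 75 = Z − 1, so Z = 76.
Z = 76 is osmium, so the species is ^188_76 Os.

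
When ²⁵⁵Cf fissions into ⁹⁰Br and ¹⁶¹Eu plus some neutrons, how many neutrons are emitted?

Conserve mass number: 255 = 90 + 161 + k, so k = 255 − 251 = 4.
Check atomic number: 98 = 35 + 63 + 0 = 98. ✓

4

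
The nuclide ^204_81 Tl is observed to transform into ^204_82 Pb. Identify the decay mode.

ΔA = 204 − 204 = 0; ΔZ = 82 − 81 = +1.
A is unchanged and Z rises by 1 — a neutron has become a proton (β⁻ decay).

beta-minus decay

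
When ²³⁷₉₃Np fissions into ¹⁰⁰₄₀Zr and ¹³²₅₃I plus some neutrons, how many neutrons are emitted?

Conserve mass number: 237 = 100 + 132 + k, so k = 237 − 232 = 5.
Check atomic number: 93 = 40 + 53 + 0 = 93. ✓

5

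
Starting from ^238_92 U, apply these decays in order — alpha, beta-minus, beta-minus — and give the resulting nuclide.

Start: (A, Z) = (238, 92).
After α: (234, 90).
After β⁻: (234, 91).
After β⁻: (234, 92).
Z = 92 is uranium.

U-234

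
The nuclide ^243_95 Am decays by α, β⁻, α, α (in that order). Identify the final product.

Start: (A, Z) = (243, 95).
After α: (239, 93).
After β⁻: (239, 94).
After α: (235, 92).
After α: (231, 90).
Z = 90 is thorium.

Th-231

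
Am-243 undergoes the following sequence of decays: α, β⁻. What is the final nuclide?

Pu-239

Start: (A, Z) = (243, 95).
After α: (239, 93).
After β⁻: (239, 94).
Z = 94 is plutonium.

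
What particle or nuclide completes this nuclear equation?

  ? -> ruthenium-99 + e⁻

Conserve mass number: A = 99 + 0, so A = 99.
Conserve atomic number: Z = 44 − 1, so Z = 43.
Z = 43 is technetium, so the species is technetium-99.

Tc-99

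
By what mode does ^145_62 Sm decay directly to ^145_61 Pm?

ΔA = 145 − 145 = 0; ΔZ = 61 − 62 = -1.
A is unchanged and Z drops by 1 — a proton has become a neutron (β⁺ emission or electron capture).

beta-plus decay or electron capture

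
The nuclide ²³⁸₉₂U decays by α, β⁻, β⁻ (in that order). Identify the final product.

U-234

Start: (A, Z) = (238, 92).
After α: (234, 90).
After β⁻: (234, 91).
After β⁻: (234, 92).
Z = 92 is uranium.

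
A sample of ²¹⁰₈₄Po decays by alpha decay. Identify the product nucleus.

Alpha decay: mass number changes by -4, atomic number by -2.
A: 210 − 4 = 206; Z: 84 − 2 = 82.
Z = 82 is lead, so the daughter is ²⁰⁶₈₂Pb.

Pb-206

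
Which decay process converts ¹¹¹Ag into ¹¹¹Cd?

ΔA = 111 − 111 = 0; ΔZ = 48 − 47 = +1.
A is unchanged and Z rises by 1 — a neutron has become a proton (β⁻ decay).

beta-minus decay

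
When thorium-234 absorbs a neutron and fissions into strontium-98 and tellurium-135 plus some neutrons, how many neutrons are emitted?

Conserve mass number: 235 = 98 + 135 + k, so k = 235 − 233 = 2.
Check atomic number: 90 = 38 + 52 + 0 = 90. ✓

2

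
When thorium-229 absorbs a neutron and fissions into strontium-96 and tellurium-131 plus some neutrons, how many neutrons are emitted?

3

Conserve mass number: 230 = 96 + 131 + k, so k = 230 − 227 = 3.
Check atomic number: 90 = 38 + 52 + 0 = 90. ✓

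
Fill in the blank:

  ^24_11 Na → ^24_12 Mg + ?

Conserve mass number: 24 = 24 + A, so A = 0.
Conserve atomic number: 11 = 12 + Z, so Z = -1.
A = 0 and Z = -1 is ^0_-1 e — a beta-minus particle.

beta-minus particle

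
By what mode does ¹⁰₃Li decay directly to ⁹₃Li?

neutron emission

ΔA = 9 − 10 = -1; ΔZ = 3 − 3 = +0.
A drops by 1 with Z unchanged — a neutron was emitted.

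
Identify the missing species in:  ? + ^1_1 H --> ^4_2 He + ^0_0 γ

Conserve mass number: A + 1 = 4 + 0, so A = 3.
Conserve atomic number: Z + 1 = 2 + 0, so Z = 1.
A = 3 and Z = 1 is ^3_1 H — a triton.

triton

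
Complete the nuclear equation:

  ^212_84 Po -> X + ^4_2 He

Pb-208

Conserve mass number: 212 = A + 4, so A = 208.
Conserve atomic number: 84 = Z + 2, so Z = 82.
Z = 82 is lead, so the species is ^208_82 Pb.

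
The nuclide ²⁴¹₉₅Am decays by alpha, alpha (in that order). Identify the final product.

Pa-233

Start: (A, Z) = (241, 95).
After α: (237, 93).
After α: (233, 91).
Z = 91 is protactinium.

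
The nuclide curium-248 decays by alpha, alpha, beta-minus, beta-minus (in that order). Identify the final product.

Pu-240

Start: (A, Z) = (248, 96).
After α: (244, 94).
After α: (240, 92).
After β⁻: (240, 93).
After β⁻: (240, 94).
Z = 94 is plutonium.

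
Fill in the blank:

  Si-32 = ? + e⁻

Conserve mass number: 32 = A + 0, so A = 32.
Conserve atomic number: 14 = Z − 1, so Z = 15.
Z = 15 is phosphorus, so the species is P-32.

P-32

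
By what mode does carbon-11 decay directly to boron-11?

beta-plus decay or electron capture

ΔA = 11 − 11 = 0; ΔZ = 5 − 6 = -1.
A is unchanged and Z drops by 1 — a proton has become a neutron (β⁺ emission or electron capture).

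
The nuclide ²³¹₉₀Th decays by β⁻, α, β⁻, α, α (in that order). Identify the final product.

Start: (A, Z) = (231, 90).
After β⁻: (231, 91).
After α: (227, 89).
After β⁻: (227, 90).
After α: (223, 88).
After α: (219, 86).
Z = 86 is radon.

Rn-219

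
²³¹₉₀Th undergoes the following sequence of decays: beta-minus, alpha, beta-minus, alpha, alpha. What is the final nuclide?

Rn-219

Start: (A, Z) = (231, 90).
After β⁻: (231, 91).
After α: (227, 89).
After β⁻: (227, 90).
After α: (223, 88).
After α: (219, 86).
Z = 86 is radon.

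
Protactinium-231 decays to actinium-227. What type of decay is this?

alpha decay

ΔA = 227 − 231 = -4; ΔZ = 89 − 91 = -2.
A drops by 4 and Z drops by 2 — the signature of alpha emission.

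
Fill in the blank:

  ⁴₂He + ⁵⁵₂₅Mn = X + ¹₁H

Fe-58

Conserve mass number: 4 + 55 = A + 1, so A = 58.
Conserve atomic number: 2 + 25 = Z + 1, so Z = 26.
Z = 26 is iron, so the species is ⁵⁸₂₆Fe.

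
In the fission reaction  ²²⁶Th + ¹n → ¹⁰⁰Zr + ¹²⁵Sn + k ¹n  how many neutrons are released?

2

Conserve mass number: 227 = 100 + 125 + k, so k = 227 − 225 = 2.
Check atomic number: 90 = 40 + 50 + 0 = 90. ✓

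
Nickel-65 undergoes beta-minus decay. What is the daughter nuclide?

Beta-minus decay: mass number changes by +0, atomic number by +1.
A: 65 = 65; Z: 28 + 1 = 29.
Z = 29 is copper, so the daughter is copper-65.

Cu-65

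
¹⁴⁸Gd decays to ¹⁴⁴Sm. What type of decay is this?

alpha decay

ΔA = 144 − 148 = -4; ΔZ = 62 − 64 = -2.
A drops by 4 and Z drops by 2 — the signature of alpha emission.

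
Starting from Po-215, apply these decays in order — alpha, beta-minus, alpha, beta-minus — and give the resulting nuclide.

Pb-207

Start: (A, Z) = (215, 84).
After α: (211, 82).
After β⁻: (211, 83).
After α: (207, 81).
After β⁻: (207, 82).
Z = 82 is lead.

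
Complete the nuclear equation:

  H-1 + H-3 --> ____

He-4

Conserve mass number: 1 + 3 = A, so A = 4.
Conserve atomic number: 1 + 1 = Z, so Z = 2.
A = 4 and Z = 2 is He-4 — an alpha particle.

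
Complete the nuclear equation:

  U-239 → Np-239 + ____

beta-minus particle

Conserve mass number: 239 = 239 + A, so A = 0.
Conserve atomic number: 92 = 93 + Z, so Z = -1.
A = 0 and Z = -1 is e⁻ — a beta-minus particle.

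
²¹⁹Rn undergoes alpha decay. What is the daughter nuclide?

Alpha decay: mass number changes by -4, atomic number by -2.
A: 219 − 4 = 215; Z: 86 − 2 = 84.
Z = 84 is polonium, so the daughter is ²¹⁵Po.

Po-215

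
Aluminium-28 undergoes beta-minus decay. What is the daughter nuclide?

Si-28

Beta-minus decay: mass number changes by +0, atomic number by +1.
A: 28 = 28; Z: 13 + 1 = 14.
Z = 14 is silicon, so the daughter is silicon-28.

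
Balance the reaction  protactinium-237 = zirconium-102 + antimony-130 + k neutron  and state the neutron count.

Conserve mass number: 237 = 102 + 130 + k, so k = 237 − 232 = 5.
Check atomic number: 91 = 40 + 51 + 0 = 91. ✓

5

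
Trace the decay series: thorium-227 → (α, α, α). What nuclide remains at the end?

Start: (A, Z) = (227, 90).
After α: (223, 88).
After α: (219, 86).
After α: (215, 84).
Z = 84 is polonium.

Po-215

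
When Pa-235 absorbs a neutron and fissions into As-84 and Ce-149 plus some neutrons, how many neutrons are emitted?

3

Conserve mass number: 236 = 84 + 149 + k, so k = 236 − 233 = 3.
Check atomic number: 91 = 33 + 58 + 0 = 91. ✓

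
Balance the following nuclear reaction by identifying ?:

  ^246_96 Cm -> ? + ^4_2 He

Conserve mass number: 246 = A + 4, so A = 242.
Conserve atomic number: 96 = Z + 2, so Z = 94.
Z = 94 is plutonium, so the species is ^242_94 Pu.

Pu-242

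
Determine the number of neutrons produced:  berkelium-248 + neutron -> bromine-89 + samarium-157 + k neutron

3

Conserve mass number: 249 = 89 + 157 + k, so k = 249 − 246 = 3.
Check atomic number: 97 = 35 + 62 + 0 = 97. ✓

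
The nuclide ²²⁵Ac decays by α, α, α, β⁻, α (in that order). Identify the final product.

Start: (A, Z) = (225, 89).
After α: (221, 87).
After α: (217, 85).
After α: (213, 83).
After β⁻: (213, 84).
After α: (209, 82).
Z = 82 is lead.

Pb-209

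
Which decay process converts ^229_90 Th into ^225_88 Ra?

alpha decay

ΔA = 225 − 229 = -4; ΔZ = 88 − 90 = -2.
A drops by 4 and Z drops by 2 — the signature of alpha emission.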